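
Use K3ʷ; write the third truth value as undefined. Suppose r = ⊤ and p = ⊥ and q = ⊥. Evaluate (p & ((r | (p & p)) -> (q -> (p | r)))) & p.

p & p = ⊥ & ⊥ = ⊥
r | (p & p) = ⊤ | ⊥ = ⊤
p | r = ⊥ | ⊤ = ⊤
q -> (p | r) = ⊥ -> ⊤ = ⊤
(r | (p & p)) -> (q -> (p | r)) = ⊤ -> ⊤ = ⊤
p & ((r | (p & p)) -> (q -> (p | r))) = ⊥ & ⊤ = ⊥
(p & ((r | (p & p)) -> (q -> (p | r)))) & p = ⊥ & ⊥ = ⊥

⊥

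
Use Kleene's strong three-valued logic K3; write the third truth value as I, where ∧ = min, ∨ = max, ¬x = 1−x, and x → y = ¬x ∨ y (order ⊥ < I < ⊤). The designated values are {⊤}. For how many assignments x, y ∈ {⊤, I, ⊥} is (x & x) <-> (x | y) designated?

Designated under: (x=⊤, y=⊤); (x=⊤, y=I); (x=⊤, y=⊥); (x=⊥, y=⊥).

4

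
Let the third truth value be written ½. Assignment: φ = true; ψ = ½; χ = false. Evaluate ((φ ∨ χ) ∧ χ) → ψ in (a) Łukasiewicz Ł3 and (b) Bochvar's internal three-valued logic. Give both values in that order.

In Łukasiewicz Ł3: φ ∨ χ = true ∨ false = true
(φ ∨ χ) ∧ χ = true ∧ false = false
((φ ∨ χ) ∧ χ) → ψ = false → ½ = true  [min(1, 1−0+½)]
In Bochvar's internal three-valued logic: φ ∨ χ = true ∨ false = true
(φ ∨ χ) ∧ χ = true ∧ false = false
((φ ∨ χ) ∧ χ) → ψ = false → ½ = ½
They differ because Łukasiewicz Ł3 and Bochvar's internal three-valued logic treat ½ differently under the binary connectives.

true; ½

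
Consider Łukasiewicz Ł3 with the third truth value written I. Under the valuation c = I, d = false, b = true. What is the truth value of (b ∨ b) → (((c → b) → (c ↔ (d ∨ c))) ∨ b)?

b ∨ b = true ∨ true = true
c → b = I → true = true  [min(1, 1−½+1)]
d ∨ c = false ∨ I = I
c ↔ (d ∨ c) = I ↔ I = true
(c → b) → (c ↔ (d ∨ c)) = true → true = true
((c → b) → (c ↔ (d ∨ c))) ∨ b = true ∨ true = true
(b ∨ b) → (((c → b) → (c ↔ (d ∨ c))) ∨ b) = true → true = true

true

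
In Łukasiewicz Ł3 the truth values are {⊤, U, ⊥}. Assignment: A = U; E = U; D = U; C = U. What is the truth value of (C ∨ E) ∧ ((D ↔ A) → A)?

U

C ∨ E = U ∨ U = U
D ↔ A = U ↔ U = ⊤  [1 − |½−½|]
(D ↔ A) → A = ⊤ → U = U
(C ∨ E) ∧ ((D ↔ A) → A) = U ∧ U = U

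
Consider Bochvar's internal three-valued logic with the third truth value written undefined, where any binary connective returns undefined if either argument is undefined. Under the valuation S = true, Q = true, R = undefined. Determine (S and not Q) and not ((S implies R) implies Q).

not Q = not true = false
S and not Q = true and false = false
S implies R = true implies undefined = undefined
(S implies R) implies Q = undefined implies true = undefined
not ((S implies R) implies Q) = not undefined = undefined
(S and not Q) and not ((S implies R) implies Q) = false and undefined = undefined

undefined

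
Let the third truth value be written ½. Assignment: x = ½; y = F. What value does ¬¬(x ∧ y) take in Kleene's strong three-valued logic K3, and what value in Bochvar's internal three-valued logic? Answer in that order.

F; ½

In Kleene's strong three-valued logic K3: x ∧ y = ½ ∧ F = F
¬(x ∧ y) = ¬F = T
¬¬(x ∧ y) = ¬T = F
In Bochvar's internal three-valued logic: x ∧ y = ½ ∧ F = ½
¬(x ∧ y) = ¬½ = ½
¬¬(x ∧ y) = ¬½ = ½
They differ because Kleene's strong three-valued logic K3 and Bochvar's internal three-valued logic treat ½ differently under the binary connectives.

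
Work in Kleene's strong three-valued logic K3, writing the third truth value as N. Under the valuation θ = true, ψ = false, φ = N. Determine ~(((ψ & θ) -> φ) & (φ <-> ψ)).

ψ & θ = false & true = false
(ψ & θ) -> φ = false -> N = true
φ <-> ψ = N <-> false = N
((ψ & θ) -> φ) & (φ <-> ψ) = true & N = N
~(((ψ & θ) -> φ) & (φ <-> ψ)) = ~N = N

N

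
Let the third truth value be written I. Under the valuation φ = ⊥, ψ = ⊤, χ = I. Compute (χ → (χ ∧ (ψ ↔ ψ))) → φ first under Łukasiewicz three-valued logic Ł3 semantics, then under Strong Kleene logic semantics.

In Łukasiewicz three-valued logic Ł3: ψ ↔ ψ = ⊤ ↔ ⊤ = ⊤
χ ∧ (ψ ↔ ψ) = I ∧ ⊤ = I
χ → (χ ∧ (ψ ↔ ψ)) = I → I = ⊤  [min(1, 1−½+½)]
(χ → (χ ∧ (ψ ↔ ψ))) → φ = ⊤ → ⊥ = ⊥
In Strong Kleene logic: ψ ↔ ψ = ⊤ ↔ ⊤ = ⊤
χ ∧ (ψ ↔ ψ) = I ∧ ⊤ = I
χ → (χ ∧ (ψ ↔ ψ)) = I → I = I  [¬I ∨ I]
(χ → (χ ∧ (ψ ↔ ψ))) → φ = I → ⊥ = I
They differ because Łukasiewicz three-valued logic Ł3 and Strong Kleene logic treat I differently under implication.

⊥; I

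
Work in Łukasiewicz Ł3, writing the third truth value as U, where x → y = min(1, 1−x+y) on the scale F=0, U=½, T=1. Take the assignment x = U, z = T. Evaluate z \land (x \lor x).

U

x \lor x = U \lor U = U
z \land (x \lor x) = T \land U = U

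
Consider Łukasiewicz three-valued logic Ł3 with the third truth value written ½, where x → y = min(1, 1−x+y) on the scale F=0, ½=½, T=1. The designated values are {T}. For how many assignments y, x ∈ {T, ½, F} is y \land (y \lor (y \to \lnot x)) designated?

Designated under: (y=T, x=T); (y=T, x=½); (y=T, x=F).

3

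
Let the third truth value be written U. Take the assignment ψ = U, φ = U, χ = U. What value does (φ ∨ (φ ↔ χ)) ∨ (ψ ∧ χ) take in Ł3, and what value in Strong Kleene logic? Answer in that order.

True; U

In Ł3: φ ↔ χ = U ↔ U = True
φ ∨ (φ ↔ χ) = U ∨ True = True
ψ ∧ χ = U ∧ U = U
(φ ∨ (φ ↔ χ)) ∨ (ψ ∧ χ) = True ∨ U = True
In Strong Kleene logic: φ ↔ χ = U ↔ U = U
φ ∨ (φ ↔ χ) = U ∨ U = U
ψ ∧ χ = U ∧ U = U
(φ ∨ (φ ↔ χ)) ∨ (ψ ∧ χ) = U ∨ U = U
They differ because Ł3 and Strong Kleene logic treat U differently under implication.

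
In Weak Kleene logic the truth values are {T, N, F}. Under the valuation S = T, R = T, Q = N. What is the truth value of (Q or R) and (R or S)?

N

Q or R = N or T = N
R or S = T or T = T
(Q or R) and (R or S) = N and T = N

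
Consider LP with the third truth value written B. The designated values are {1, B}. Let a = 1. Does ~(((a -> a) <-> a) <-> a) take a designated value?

No

a -> a = 1 -> 1 = 1
(a -> a) <-> a = 1 <-> 1 = 1
((a -> a) <-> a) <-> a = 1 <-> 1 = 1
~(((a -> a) <-> a) <-> a) = ~1 = 0
0 ∉ {1, B}.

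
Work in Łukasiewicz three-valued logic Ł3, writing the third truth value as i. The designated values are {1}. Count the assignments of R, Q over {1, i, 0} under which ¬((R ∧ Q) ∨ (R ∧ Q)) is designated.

Of the 9 assignments, 5 give a value in {1}.

5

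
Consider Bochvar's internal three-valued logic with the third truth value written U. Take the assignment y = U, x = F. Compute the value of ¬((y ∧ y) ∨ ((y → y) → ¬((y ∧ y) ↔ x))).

U

y ∧ y = U ∧ U = U
y → y = U → U = U  [any arg is the third value ⇒ result is the third value]
y ∧ y = U ∧ U = U
(y ∧ y) ↔ x = U ↔ F = U
¬((y ∧ y) ↔ x) = ¬U = U
(y → y) → ¬((y ∧ y) ↔ x) = U → U = U
(y ∧ y) ∨ ((y → y) → ¬((y ∧ y) ↔ x)) = U ∨ U = U
¬((y ∧ y) ∨ ((y → y) → ¬((y ∧ y) ↔ x))) = ¬U = U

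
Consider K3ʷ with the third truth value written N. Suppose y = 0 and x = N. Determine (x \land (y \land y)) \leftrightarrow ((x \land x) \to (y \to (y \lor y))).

y \land y = 0 \land 0 = 0
x \land (y \land y) = N \land 0 = N
x \land x = N \land N = N
y \lor y = 0 \lor 0 = 0
y \to (y \lor y) = 0 \to 0 = 1
(x \land x) \to (y \to (y \lor y)) = N \to 1 = N  [any arg is the third value ⇒ result is the third value]
(x \land (y \land y)) \leftrightarrow ((x \land x) \to (y \to (y \lor y))) = N \leftrightarrow N = N

N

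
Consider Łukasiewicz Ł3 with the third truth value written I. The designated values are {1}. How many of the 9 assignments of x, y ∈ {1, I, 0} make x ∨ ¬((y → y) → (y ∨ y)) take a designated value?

5

Of the 9 assignments, 5 give a value in {1}.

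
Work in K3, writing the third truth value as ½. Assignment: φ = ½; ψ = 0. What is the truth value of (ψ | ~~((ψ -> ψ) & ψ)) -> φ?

ψ -> ψ = 0 -> 0 = 1
(ψ -> ψ) & ψ = 1 & 0 = 0
~((ψ -> ψ) & ψ) = ~0 = 1
~~((ψ -> ψ) & ψ) = ~1 = 0
ψ | ~~((ψ -> ψ) & ψ) = 0 | 0 = 0
(ψ | ~~((ψ -> ψ) & ψ)) -> φ = 0 -> ½ = 1  [~0 | ½]

1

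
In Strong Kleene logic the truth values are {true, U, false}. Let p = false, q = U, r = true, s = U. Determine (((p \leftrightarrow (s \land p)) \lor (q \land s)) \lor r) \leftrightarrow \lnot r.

false

s \land p = U \land false = false
p \leftrightarrow (s \land p) = false \leftrightarrow false = true
q \land s = U \land U = U
(p \leftrightarrow (s \land p)) \lor (q \land s) = true \lor U = true
((p \leftrightarrow (s \land p)) \lor (q \land s)) \lor r = true \lor true = true
\lnot r = \lnot true = false
(((p \leftrightarrow (s \land p)) \lor (q \land s)) \lor r) \leftrightarrow \lnot r = true \leftrightarrow false = false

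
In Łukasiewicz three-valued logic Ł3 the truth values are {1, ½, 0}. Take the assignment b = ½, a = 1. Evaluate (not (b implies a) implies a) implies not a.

b implies a = ½ implies 1 = 1  [min(1, 1−½+1)]
not (b implies a) = not 1 = 0
not (b implies a) implies a = 0 implies 1 = 1
not a = not 1 = 0
(not (b implies a) implies a) implies not a = 1 implies 0 = 0

0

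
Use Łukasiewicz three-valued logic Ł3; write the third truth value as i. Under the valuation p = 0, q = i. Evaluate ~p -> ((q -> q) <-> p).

0

~p = ~0 = 1
q -> q = i -> i = 1  [min(1, 1−½+½)]
(q -> q) <-> p = 1 <-> 0 = 0
~p -> ((q -> q) <-> p) = 1 -> 0 = 0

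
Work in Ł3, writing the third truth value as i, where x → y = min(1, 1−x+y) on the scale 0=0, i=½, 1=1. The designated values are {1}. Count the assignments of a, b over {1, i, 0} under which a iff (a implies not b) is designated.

2

Designated under: (a=1, b=0); (a=i, b=1).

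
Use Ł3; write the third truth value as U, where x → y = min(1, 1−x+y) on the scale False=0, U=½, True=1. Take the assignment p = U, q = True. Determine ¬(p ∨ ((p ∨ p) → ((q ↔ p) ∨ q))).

False

p ∨ p = U ∨ U = U
q ↔ p = True ↔ U = U
(q ↔ p) ∨ q = U ∨ True = True
(p ∨ p) → ((q ↔ p) ∨ q) = U → True = True
p ∨ ((p ∨ p) → ((q ↔ p) ∨ q)) = U ∨ True = True
¬(p ∨ ((p ∨ p) → ((q ↔ p) ∨ q))) = ¬True = False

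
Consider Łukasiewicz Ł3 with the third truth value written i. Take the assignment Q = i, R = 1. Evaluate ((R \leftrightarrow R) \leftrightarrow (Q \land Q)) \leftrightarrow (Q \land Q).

1

R \leftrightarrow R = 1 \leftrightarrow 1 = 1
Q \land Q = i \land i = i
(R \leftrightarrow R) \leftrightarrow (Q \land Q) = 1 \leftrightarrow i = i  [1 − |1−½|]
Q \land Q = i \land i = i
((R \leftrightarrow R) \leftrightarrow (Q \land Q)) \leftrightarrow (Q \land Q) = i \leftrightarrow i = 1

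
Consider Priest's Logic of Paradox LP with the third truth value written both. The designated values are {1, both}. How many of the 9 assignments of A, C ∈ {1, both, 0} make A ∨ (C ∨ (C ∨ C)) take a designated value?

8

Of the 9 assignments, 8 give a value in {1, both}.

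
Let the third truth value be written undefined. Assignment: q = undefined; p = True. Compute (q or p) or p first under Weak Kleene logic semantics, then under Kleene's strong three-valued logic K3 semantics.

In Weak Kleene logic: q or p = undefined or True = undefined
(q or p) or p = undefined or True = undefined
In Kleene's strong three-valued logic K3: q or p = undefined or True = True
(q or p) or p = True or True = True
They differ because Weak Kleene logic and Kleene's strong three-valued logic K3 treat undefined differently under the binary connectives.

undefined; True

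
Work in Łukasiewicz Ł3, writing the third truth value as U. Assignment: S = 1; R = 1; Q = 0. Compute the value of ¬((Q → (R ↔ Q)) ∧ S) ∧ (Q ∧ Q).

0

R ↔ Q = 1 ↔ 0 = 0
Q → (R ↔ Q) = 0 → 0 = 1
(Q → (R ↔ Q)) ∧ S = 1 ∧ 1 = 1
¬((Q → (R ↔ Q)) ∧ S) = ¬1 = 0
Q ∧ Q = 0 ∧ 0 = 0
¬((Q → (R ↔ Q)) ∧ S) ∧ (Q ∧ Q) = 0 ∧ 0 = 0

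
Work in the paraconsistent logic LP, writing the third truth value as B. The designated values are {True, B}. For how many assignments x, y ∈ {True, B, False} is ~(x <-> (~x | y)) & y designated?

Of the 9 assignments, 5 give a value in {True, B}.

5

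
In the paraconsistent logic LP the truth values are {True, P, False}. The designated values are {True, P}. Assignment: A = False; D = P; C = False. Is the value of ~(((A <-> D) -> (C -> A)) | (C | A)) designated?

A <-> D = False <-> P = P
C -> A = False -> False = True
(A <-> D) -> (C -> A) = P -> True = True
C | A = False | False = False
((A <-> D) -> (C -> A)) | (C | A) = True | False = True
~(((A <-> D) -> (C -> A)) | (C | A)) = ~True = False
False ∉ {True, P}.

No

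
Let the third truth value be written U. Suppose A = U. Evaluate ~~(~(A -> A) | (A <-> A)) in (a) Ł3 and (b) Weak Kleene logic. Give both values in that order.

true; U

In Ł3: A -> A = U -> U = true  [min(1, 1−½+½)]
~(A -> A) = ~true = false
A <-> A = U <-> U = true
~(A -> A) | (A <-> A) = false | true = true
~(~(A -> A) | (A <-> A)) = ~true = false
~~(~(A -> A) | (A <-> A)) = ~false = true
In Weak Kleene logic: A -> A = U -> U = U  [any arg is the third value ⇒ result is the third value]
~(A -> A) = ~U = U
A <-> A = U <-> U = U
~(A -> A) | (A <-> A) = U | U = U
~(~(A -> A) | (A <-> A)) = ~U = U
~~(~(A -> A) | (A <-> A)) = ~U = U
They differ because Ł3 and Weak Kleene logic treat U differently under the binary connectives.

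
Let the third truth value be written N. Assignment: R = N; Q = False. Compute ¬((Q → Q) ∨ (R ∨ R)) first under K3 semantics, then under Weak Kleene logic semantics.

In K3: Q → Q = False → False = True
R ∨ R = N ∨ N = N
(Q → Q) ∨ (R ∨ R) = True ∨ N = True
¬((Q → Q) ∨ (R ∨ R)) = ¬True = False
In Weak Kleene logic: Q → Q = False → False = True
R ∨ R = N ∨ N = N
(Q → Q) ∨ (R ∨ R) = True ∨ N = N
¬((Q → Q) ∨ (R ∨ R)) = ¬N = N
They differ because K3 and Weak Kleene logic treat N differently under the binary connectives.

False; N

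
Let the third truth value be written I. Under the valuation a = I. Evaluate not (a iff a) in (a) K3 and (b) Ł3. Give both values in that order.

In K3: a iff a = I iff I = I
not (a iff a) = not I = I
In Ł3: a iff a = I iff I = ⊤
not (a iff a) = not ⊤ = ⊥
They differ because K3 and Ł3 treat I differently under implication.

I; ⊥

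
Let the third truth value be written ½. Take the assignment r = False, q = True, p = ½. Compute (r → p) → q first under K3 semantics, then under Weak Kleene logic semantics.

In K3: r → p = False → ½ = True  [¬False ∨ ½]
(r → p) → q = True → True = True
In Weak Kleene logic: r → p = False → ½ = ½
(r → p) → q = ½ → True = ½
They differ because K3 and Weak Kleene logic treat ½ differently under the binary connectives.

True; ½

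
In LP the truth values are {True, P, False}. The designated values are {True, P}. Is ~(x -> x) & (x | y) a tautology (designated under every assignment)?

Countermodel: x=True, y=True gives False, which is not designated.

No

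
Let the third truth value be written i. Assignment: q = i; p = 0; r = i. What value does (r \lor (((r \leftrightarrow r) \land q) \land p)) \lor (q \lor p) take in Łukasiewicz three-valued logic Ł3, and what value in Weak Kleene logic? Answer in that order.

i; i

In Łukasiewicz three-valued logic Ł3: r \leftrightarrow r = i \leftrightarrow i = 1  [1 − |½−½|]
(r \leftrightarrow r) \land q = 1 \land i = i
((r \leftrightarrow r) \land q) \land p = i \land 0 = 0
r \lor (((r \leftrightarrow r) \land q) \land p) = i \lor 0 = i
q \lor p = i \lor 0 = i
(r \lor (((r \leftrightarrow r) \land q) \land p)) \lor (q \lor p) = i \lor i = i
In Weak Kleene logic: r \leftrightarrow r = i \leftrightarrow i = i
(r \leftrightarrow r) \land q = i \land i = i
((r \leftrightarrow r) \land q) \land p = i \land 0 = i
r \lor (((r \leftrightarrow r) \land q) \land p) = i \lor i = i
q \lor p = i \lor 0 = i
(r \lor (((r \leftrightarrow r) \land q) \land p)) \lor (q \lor p) = i \lor i = i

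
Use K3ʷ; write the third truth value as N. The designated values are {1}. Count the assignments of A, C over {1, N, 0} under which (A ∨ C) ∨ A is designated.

Designated under: (A=1, C=1); (A=1, C=0); (A=0, C=1).

3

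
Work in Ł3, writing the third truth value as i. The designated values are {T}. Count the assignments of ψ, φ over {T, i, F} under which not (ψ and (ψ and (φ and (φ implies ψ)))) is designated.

5

Of the 9 assignments, 5 give a value in {T}.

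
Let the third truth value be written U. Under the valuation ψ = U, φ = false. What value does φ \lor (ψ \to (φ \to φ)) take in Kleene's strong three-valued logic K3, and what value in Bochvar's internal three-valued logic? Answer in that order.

In Kleene's strong three-valued logic K3: φ \to φ = false \to false = true
ψ \to (φ \to φ) = U \to true = true
φ \lor (ψ \to (φ \to φ)) = false \lor true = true
In Bochvar's internal three-valued logic: φ \to φ = false \to false = true
ψ \to (φ \to φ) = U \to true = U  [any arg is the third value ⇒ result is the third value]
φ \lor (ψ \to (φ \to φ)) = false \lor U = U
They differ because Kleene's strong three-valued logic K3 and Bochvar's internal three-valued logic treat U differently under the binary connectives.

true; U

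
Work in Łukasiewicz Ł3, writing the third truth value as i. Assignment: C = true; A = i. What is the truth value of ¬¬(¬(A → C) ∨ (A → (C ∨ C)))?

true

A → C = i → true = true  [min(1, 1−½+1)]
¬(A → C) = ¬true = false
C ∨ C = true ∨ true = true
A → (C ∨ C) = i → true = true
¬(A → C) ∨ (A → (C ∨ C)) = false ∨ true = true
¬(¬(A → C) ∨ (A → (C ∨ C))) = ¬true = false
¬¬(¬(A → C) ∨ (A → (C ∨ C))) = ¬false = true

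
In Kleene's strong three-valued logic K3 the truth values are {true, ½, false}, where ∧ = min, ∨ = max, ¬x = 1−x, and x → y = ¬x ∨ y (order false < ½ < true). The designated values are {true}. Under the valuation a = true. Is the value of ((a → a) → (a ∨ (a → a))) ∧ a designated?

Yes

a → a = true → true = true
a → a = true → true = true
a ∨ (a → a) = true ∨ true = true
(a → a) → (a ∨ (a → a)) = true → true = true
((a → a) → (a ∨ (a → a))) ∧ a = true ∧ true = true
true ∈ {true}.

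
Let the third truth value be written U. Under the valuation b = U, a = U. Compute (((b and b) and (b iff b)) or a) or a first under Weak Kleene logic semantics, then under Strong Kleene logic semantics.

In Weak Kleene logic: b and b = U and U = U
b iff b = U iff U = U
(b and b) and (b iff b) = U and U = U
((b and b) and (b iff b)) or a = U or U = U
(((b and b) and (b iff b)) or a) or a = U or U = U
In Strong Kleene logic: b and b = U and U = U
b iff b = U iff U = U
(b and b) and (b iff b) = U and U = U
((b and b) and (b iff b)) or a = U or U = U
(((b and b) and (b iff b)) or a) or a = U or U = U

U; U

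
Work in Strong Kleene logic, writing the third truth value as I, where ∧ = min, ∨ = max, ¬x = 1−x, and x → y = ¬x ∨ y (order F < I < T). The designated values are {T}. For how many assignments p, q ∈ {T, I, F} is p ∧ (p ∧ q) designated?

1

Designated under: (p=T, q=T).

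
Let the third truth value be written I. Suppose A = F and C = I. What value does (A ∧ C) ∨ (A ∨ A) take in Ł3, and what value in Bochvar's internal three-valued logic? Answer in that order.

In Ł3: A ∧ C = F ∧ I = F
A ∨ A = F ∨ F = F
(A ∧ C) ∨ (A ∨ A) = F ∨ F = F
In Bochvar's internal three-valued logic: A ∧ C = F ∧ I = I
A ∨ A = F ∨ F = F
(A ∧ C) ∨ (A ∨ A) = I ∨ F = I
They differ because Ł3 and Bochvar's internal three-valued logic treat I differently under the binary connectives.

F; I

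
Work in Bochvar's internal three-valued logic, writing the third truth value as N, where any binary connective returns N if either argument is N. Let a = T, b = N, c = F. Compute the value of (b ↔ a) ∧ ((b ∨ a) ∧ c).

N

b ↔ a = N ↔ T = N
b ∨ a = N ∨ T = N
(b ∨ a) ∧ c = N ∧ F = N
(b ↔ a) ∧ ((b ∨ a) ∧ c) = N ∧ N = N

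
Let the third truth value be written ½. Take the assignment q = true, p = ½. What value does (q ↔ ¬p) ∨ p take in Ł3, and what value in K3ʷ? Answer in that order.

½; ½

In Ł3: ¬p = ¬½ = ½
q ↔ ¬p = true ↔ ½ = ½  [1 − |1−½|]
(q ↔ ¬p) ∨ p = ½ ∨ ½ = ½
In K3ʷ: ¬p = ¬½ = ½
q ↔ ¬p = true ↔ ½ = ½
(q ↔ ¬p) ∨ p = ½ ∨ ½ = ½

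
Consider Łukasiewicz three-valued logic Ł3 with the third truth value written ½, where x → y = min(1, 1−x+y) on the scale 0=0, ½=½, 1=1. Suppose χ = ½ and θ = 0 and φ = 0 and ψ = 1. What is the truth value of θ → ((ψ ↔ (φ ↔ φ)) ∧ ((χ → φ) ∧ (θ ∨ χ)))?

φ ↔ φ = 0 ↔ 0 = 1
ψ ↔ (φ ↔ φ) = 1 ↔ 1 = 1
χ → φ = ½ → 0 = ½  [min(1, 1−½+0)]
θ ∨ χ = 0 ∨ ½ = ½
(χ → φ) ∧ (θ ∨ χ) = ½ ∧ ½ = ½
(ψ ↔ (φ ↔ φ)) ∧ ((χ → φ) ∧ (θ ∨ χ)) = 1 ∧ ½ = ½
θ → ((ψ ↔ (φ ↔ φ)) ∧ ((χ → φ) ∧ (θ ∨ χ))) = 0 → ½ = 1

1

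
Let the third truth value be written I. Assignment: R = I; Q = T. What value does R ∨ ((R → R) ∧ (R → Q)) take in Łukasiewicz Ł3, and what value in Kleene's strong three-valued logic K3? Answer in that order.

T; I

In Łukasiewicz Ł3: R → R = I → I = T
R → Q = I → T = T
(R → R) ∧ (R → Q) = T ∧ T = T
R ∨ ((R → R) ∧ (R → Q)) = I ∨ T = T
In Kleene's strong three-valued logic K3: R → R = I → I = I  [¬I ∨ I]
R → Q = I → T = T
(R → R) ∧ (R → Q) = I ∧ T = I
R ∨ ((R → R) ∧ (R → Q)) = I ∨ I = I
They differ because Łukasiewicz Ł3 and Kleene's strong three-valued logic K3 treat I differently under implication.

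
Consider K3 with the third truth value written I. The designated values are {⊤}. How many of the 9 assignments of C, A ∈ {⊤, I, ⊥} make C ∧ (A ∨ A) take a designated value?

1

Designated under: (C=⊤, A=⊤).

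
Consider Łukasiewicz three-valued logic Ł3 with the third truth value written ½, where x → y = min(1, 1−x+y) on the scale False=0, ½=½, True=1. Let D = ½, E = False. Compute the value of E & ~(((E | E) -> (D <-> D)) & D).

E | E = False | False = False
D <-> D = ½ <-> ½ = True  [1 − |½−½|]
(E | E) -> (D <-> D) = False -> True = True
((E | E) -> (D <-> D)) & D = True & ½ = ½
~(((E | E) -> (D <-> D)) & D) = ~½ = ½
E & ~(((E | E) -> (D <-> D)) & D) = False & ½ = False

False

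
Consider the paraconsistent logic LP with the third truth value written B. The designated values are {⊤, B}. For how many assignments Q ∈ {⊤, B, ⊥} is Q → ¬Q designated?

Q=⊤: ⊥ ·
Q=B: B ✓
Q=⊥: ⊤ ✓

2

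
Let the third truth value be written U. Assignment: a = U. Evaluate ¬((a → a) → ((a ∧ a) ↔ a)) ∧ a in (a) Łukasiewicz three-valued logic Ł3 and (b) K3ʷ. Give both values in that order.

False; U

In Łukasiewicz three-valued logic Ł3: a → a = U → U = True  [min(1, 1−½+½)]
a ∧ a = U ∧ U = U
(a ∧ a) ↔ a = U ↔ U = True
(a → a) → ((a ∧ a) ↔ a) = True → True = True
¬((a → a) → ((a ∧ a) ↔ a)) = ¬True = False
¬((a → a) → ((a ∧ a) ↔ a)) ∧ a = False ∧ U = False
In K3ʷ: a → a = U → U = U  [any arg is the third value ⇒ result is the third value]
a ∧ a = U ∧ U = U
(a ∧ a) ↔ a = U ↔ U = U
(a → a) → ((a ∧ a) ↔ a) = U → U = U
¬((a → a) → ((a ∧ a) ↔ a)) = ¬U = U
¬((a → a) → ((a ∧ a) ↔ a)) ∧ a = U ∧ U = U
They differ because Łukasiewicz three-valued logic Ł3 and K3ʷ treat U differently under the binary connectives.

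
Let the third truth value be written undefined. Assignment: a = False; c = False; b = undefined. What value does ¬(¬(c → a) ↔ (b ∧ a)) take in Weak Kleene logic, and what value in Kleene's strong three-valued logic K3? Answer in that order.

In Weak Kleene logic: c → a = False → False = True
¬(c → a) = ¬True = False
b ∧ a = undefined ∧ False = undefined
¬(c → a) ↔ (b ∧ a) = False ↔ undefined = undefined
¬(¬(c → a) ↔ (b ∧ a)) = ¬undefined = undefined
In Kleene's strong three-valued logic K3: c → a = False → False = True
¬(c → a) = ¬True = False
b ∧ a = undefined ∧ False = False
¬(c → a) ↔ (b ∧ a) = False ↔ False = True
¬(¬(c → a) ↔ (b ∧ a)) = ¬True = False
They differ because Weak Kleene logic and Kleene's strong three-valued logic K3 treat undefined differently under the binary connectives.

undefined; False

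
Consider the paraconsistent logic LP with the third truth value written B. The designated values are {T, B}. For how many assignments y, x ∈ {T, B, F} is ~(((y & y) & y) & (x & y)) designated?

Of the 9 assignments, 8 give a value in {T, B}.

8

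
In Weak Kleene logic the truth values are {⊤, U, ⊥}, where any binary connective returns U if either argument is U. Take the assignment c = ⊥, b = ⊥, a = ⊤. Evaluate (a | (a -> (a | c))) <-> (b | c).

a | c = ⊤ | ⊥ = ⊤
a -> (a | c) = ⊤ -> ⊤ = ⊤
a | (a -> (a | c)) = ⊤ | ⊤ = ⊤
b | c = ⊥ | ⊥ = ⊥
(a | (a -> (a | c))) <-> (b | c) = ⊤ <-> ⊥ = ⊥

⊥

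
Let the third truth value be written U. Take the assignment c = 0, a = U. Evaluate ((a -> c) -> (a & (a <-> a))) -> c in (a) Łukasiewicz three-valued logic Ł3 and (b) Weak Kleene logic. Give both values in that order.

In Łukasiewicz three-valued logic Ł3: a -> c = U -> 0 = U  [min(1, 1−½+0)]
a <-> a = U <-> U = 1
a & (a <-> a) = U & 1 = U
(a -> c) -> (a & (a <-> a)) = U -> U = 1
((a -> c) -> (a & (a <-> a))) -> c = 1 -> 0 = 0
In Weak Kleene logic: a -> c = U -> 0 = U  [any arg is the third value ⇒ result is the third value]
a <-> a = U <-> U = U
a & (a <-> a) = U & U = U
(a -> c) -> (a & (a <-> a)) = U -> U = U
((a -> c) -> (a & (a <-> a))) -> c = U -> 0 = U
They differ because Łukasiewicz three-valued logic Ł3 and Weak Kleene logic treat U differently under the binary connectives.

0; U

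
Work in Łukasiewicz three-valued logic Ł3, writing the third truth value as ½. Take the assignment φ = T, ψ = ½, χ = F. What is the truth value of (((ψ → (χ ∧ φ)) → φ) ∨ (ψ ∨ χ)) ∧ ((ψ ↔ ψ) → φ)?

χ ∧ φ = F ∧ T = F
ψ → (χ ∧ φ) = ½ → F = ½  [min(1, 1−½+0)]
(ψ → (χ ∧ φ)) → φ = ½ → T = T
ψ ∨ χ = ½ ∨ F = ½
((ψ → (χ ∧ φ)) → φ) ∨ (ψ ∨ χ) = T ∨ ½ = T
ψ ↔ ψ = ½ ↔ ½ = T
(ψ ↔ ψ) → φ = T → T = T
(((ψ → (χ ∧ φ)) → φ) ∨ (ψ ∨ χ)) ∧ ((ψ ↔ ψ) → φ) = T ∧ T = T

T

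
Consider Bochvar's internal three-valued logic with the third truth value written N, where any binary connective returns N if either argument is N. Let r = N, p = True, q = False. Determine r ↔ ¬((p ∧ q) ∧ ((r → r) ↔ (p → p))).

p ∧ q = True ∧ False = False
r → r = N → N = N
p → p = True → True = True
(r → r) ↔ (p → p) = N ↔ True = N
(p ∧ q) ∧ ((r → r) ↔ (p → p)) = False ∧ N = N
¬((p ∧ q) ∧ ((r → r) ↔ (p → p))) = ¬N = N
r ↔ ¬((p ∧ q) ∧ ((r → r) ↔ (p → p))) = N ↔ N = N

N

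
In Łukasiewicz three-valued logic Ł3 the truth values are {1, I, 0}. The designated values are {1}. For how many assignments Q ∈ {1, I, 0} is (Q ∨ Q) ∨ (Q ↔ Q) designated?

Q=1: 1 ✓
Q=I: 1 ✓
Q=0: 1 ✓

3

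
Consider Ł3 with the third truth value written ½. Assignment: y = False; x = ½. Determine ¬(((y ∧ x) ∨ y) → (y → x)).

y ∧ x = False ∧ ½ = False
(y ∧ x) ∨ y = False ∨ False = False
y → x = False → ½ = True  [min(1, 1−0+½)]
((y ∧ x) ∨ y) → (y → x) = False → True = True
¬(((y ∧ x) ∨ y) → (y → x)) = ¬True = False

False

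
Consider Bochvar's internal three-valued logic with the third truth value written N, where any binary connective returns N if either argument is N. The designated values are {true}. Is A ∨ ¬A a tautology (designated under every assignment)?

Countermodel: A=N gives N, which is not designated.

No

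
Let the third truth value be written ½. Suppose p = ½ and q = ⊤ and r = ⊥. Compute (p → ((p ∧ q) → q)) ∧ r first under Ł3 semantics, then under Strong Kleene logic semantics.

⊥; ⊥

In Ł3: p ∧ q = ½ ∧ ⊤ = ½
(p ∧ q) → q = ½ → ⊤ = ⊤  [min(1, 1−½+1)]
p → ((p ∧ q) → q) = ½ → ⊤ = ⊤
(p → ((p ∧ q) → q)) ∧ r = ⊤ ∧ ⊥ = ⊥
In Strong Kleene logic: p ∧ q = ½ ∧ ⊤ = ½
(p ∧ q) → q = ½ → ⊤ = ⊤
p → ((p ∧ q) → q) = ½ → ⊤ = ⊤
(p → ((p ∧ q) → q)) ∧ r = ⊤ ∧ ⊥ = ⊥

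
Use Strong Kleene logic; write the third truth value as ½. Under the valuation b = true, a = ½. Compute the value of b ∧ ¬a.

½

¬a = ¬½ = ½
b ∧ ¬a = true ∧ ½ = ½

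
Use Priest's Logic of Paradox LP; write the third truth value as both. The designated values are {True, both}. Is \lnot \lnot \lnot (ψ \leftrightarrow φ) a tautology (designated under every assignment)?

Countermodel: ψ=True, φ=True gives False, which is not designated.

No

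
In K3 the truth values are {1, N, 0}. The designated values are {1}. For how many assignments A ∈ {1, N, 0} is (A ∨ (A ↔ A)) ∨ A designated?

A=1: 1 ✓
A=N: N ·
A=0: 1 ✓

2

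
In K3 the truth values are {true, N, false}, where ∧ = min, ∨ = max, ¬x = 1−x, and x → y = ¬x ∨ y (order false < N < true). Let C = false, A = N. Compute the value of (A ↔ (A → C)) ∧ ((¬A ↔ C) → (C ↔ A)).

A → C = N → false = N  [¬N ∨ false]
A ↔ (A → C) = N ↔ N = N
¬A = ¬N = N
¬A ↔ C = N ↔ false = N
C ↔ A = false ↔ N = N
(¬A ↔ C) → (C ↔ A) = N → N = N
(A ↔ (A → C)) ∧ ((¬A ↔ C) → (C ↔ A)) = N ∧ N = N

N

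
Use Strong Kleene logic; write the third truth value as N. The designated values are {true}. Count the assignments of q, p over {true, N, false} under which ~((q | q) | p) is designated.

Designated under: (q=false, p=false).

1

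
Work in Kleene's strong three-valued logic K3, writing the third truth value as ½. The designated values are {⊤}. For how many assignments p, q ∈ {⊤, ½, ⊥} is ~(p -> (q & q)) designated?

Designated under: (p=⊤, q=⊥).

1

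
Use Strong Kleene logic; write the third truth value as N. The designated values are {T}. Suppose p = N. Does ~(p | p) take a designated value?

p | p = N | N = N
~(p | p) = ~N = N
N ∉ {T}.

No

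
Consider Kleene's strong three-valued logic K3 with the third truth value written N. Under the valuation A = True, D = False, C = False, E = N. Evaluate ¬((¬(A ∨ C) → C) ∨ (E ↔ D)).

A ∨ C = True ∨ False = True
¬(A ∨ C) = ¬True = False
¬(A ∨ C) → C = False → False = True
E ↔ D = N ↔ False = N
(¬(A ∨ C) → C) ∨ (E ↔ D) = True ∨ N = True
¬((¬(A ∨ C) → C) ∨ (E ↔ D)) = ¬True = False

False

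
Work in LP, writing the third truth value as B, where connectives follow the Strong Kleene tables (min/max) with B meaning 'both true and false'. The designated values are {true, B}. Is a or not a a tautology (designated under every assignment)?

Yes

Every assignment of a over {true, B, false} gives a value in {true, B}.
In particular, with a=B: a or not a = B.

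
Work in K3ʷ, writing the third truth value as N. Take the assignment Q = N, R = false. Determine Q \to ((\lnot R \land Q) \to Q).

\lnot R = \lnot false = true
\lnot R \land Q = true \land N = N
(\lnot R \land Q) \to Q = N \to N = N  [any arg is the third value ⇒ result is the third value]
Q \to ((\lnot R \land Q) \to Q) = N \to N = N

N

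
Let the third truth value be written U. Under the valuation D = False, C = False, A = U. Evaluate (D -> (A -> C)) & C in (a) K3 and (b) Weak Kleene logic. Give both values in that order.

In K3: A -> C = U -> False = U  [~U | False]
D -> (A -> C) = False -> U = True
(D -> (A -> C)) & C = True & False = False
In Weak Kleene logic: A -> C = U -> False = U  [any arg is the third value ⇒ result is the third value]
D -> (A -> C) = False -> U = U
(D -> (A -> C)) & C = U & False = U
They differ because K3 and Weak Kleene logic treat U differently under the binary connectives.

False; U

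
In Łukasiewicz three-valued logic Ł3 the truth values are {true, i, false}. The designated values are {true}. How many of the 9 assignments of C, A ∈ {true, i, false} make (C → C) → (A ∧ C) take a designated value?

1

Designated under: (C=true, A=true).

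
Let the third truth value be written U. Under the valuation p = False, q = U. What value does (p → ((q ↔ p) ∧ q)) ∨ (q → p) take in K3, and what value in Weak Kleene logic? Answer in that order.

In K3: q ↔ p = U ↔ False = U
(q ↔ p) ∧ q = U ∧ U = U
p → ((q ↔ p) ∧ q) = False → U = True  [¬False ∨ U]
q → p = U → False = U
(p → ((q ↔ p) ∧ q)) ∨ (q → p) = True ∨ U = True
In Weak Kleene logic: q ↔ p = U ↔ False = U
(q ↔ p) ∧ q = U ∧ U = U
p → ((q ↔ p) ∧ q) = False → U = U
q → p = U → False = U
(p → ((q ↔ p) ∧ q)) ∨ (q → p) = U ∨ U = U
They differ because K3 and Weak Kleene logic treat U differently under the binary connectives.

True; U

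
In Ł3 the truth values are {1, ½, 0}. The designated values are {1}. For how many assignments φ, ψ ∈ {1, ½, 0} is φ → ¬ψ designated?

Of the 9 assignments, 6 give a value in {1}.

6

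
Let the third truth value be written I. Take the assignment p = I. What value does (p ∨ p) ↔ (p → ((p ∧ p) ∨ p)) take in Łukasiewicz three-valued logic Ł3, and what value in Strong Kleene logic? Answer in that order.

In Łukasiewicz three-valued logic Ł3: p ∨ p = I ∨ I = I
p ∧ p = I ∧ I = I
(p ∧ p) ∨ p = I ∨ I = I
p → ((p ∧ p) ∨ p) = I → I = T  [min(1, 1−½+½)]
(p ∨ p) ↔ (p → ((p ∧ p) ∨ p)) = I ↔ T = I
In Strong Kleene logic: p ∨ p = I ∨ I = I
p ∧ p = I ∧ I = I
(p ∧ p) ∨ p = I ∨ I = I
p → ((p ∧ p) ∨ p) = I → I = I  [¬I ∨ I]
(p ∨ p) ↔ (p → ((p ∧ p) ∨ p)) = I ↔ I = I

I; I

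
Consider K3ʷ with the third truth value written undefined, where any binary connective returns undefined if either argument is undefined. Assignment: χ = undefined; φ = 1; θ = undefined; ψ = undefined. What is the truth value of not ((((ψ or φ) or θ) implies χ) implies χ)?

undefined

ψ or φ = undefined or 1 = undefined
(ψ or φ) or θ = undefined or undefined = undefined
((ψ or φ) or θ) implies χ = undefined implies undefined = undefined  [any arg is the third value ⇒ result is the third value]
(((ψ or φ) or θ) implies χ) implies χ = undefined implies undefined = undefined
not ((((ψ or φ) or θ) implies χ) implies χ) = not undefined = undefined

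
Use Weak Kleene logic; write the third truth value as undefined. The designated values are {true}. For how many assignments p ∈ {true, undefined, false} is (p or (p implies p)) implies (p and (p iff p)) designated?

1

p=true: true ✓
p=undefined: undefined ·
p=false: false ·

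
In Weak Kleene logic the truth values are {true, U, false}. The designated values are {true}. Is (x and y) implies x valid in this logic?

No

Countermodel: x=true, y=U gives U, which is not designated.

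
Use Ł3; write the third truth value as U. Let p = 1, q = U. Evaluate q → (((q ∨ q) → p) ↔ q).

1

q ∨ q = U ∨ U = U
(q ∨ q) → p = U → 1 = 1  [min(1, 1−½+1)]
((q ∨ q) → p) ↔ q = 1 ↔ U = U
q → (((q ∨ q) → p) ↔ q) = U → U = 1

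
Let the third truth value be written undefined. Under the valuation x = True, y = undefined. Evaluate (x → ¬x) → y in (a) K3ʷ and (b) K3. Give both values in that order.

In K3ʷ: ¬x = ¬True = False
x → ¬x = True → False = False
(x → ¬x) → y = False → undefined = undefined  [any arg is the third value ⇒ result is the third value]
In K3: ¬x = ¬True = False
x → ¬x = True → False = False
(x → ¬x) → y = False → undefined = True  [¬False ∨ undefined]
They differ because K3ʷ and K3 treat undefined differently under the binary connectives.

undefined; True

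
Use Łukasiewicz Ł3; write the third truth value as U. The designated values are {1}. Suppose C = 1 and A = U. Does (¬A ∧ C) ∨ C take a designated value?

¬A = ¬U = U
¬A ∧ C = U ∧ 1 = U
(¬A ∧ C) ∨ C = U ∨ 1 = 1
1 ∈ {1}.

Yes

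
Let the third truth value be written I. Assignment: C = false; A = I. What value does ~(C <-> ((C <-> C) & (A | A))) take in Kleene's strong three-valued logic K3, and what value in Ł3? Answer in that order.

I; I

In Kleene's strong three-valued logic K3: C <-> C = false <-> false = true
A | A = I | I = I
(C <-> C) & (A | A) = true & I = I
C <-> ((C <-> C) & (A | A)) = false <-> I = I
~(C <-> ((C <-> C) & (A | A))) = ~I = I
In Ł3: C <-> C = false <-> false = true
A | A = I | I = I
(C <-> C) & (A | A) = true & I = I
C <-> ((C <-> C) & (A | A)) = false <-> I = I  [1 − |0−½|]
~(C <-> ((C <-> C) & (A | A))) = ~I = I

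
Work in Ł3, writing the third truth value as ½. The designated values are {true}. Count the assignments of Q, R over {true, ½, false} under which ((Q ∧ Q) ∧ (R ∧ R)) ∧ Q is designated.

1

Designated under: (Q=true, R=true).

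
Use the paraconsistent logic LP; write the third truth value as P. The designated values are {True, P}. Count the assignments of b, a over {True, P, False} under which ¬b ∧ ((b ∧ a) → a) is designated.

Of the 9 assignments, 6 give a value in {True, P}.

6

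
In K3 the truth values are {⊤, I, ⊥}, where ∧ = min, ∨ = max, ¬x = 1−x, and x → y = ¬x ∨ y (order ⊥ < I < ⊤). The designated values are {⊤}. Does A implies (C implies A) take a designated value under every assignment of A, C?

Countermodel: A=I, C=⊤ gives I, which is not designated.

No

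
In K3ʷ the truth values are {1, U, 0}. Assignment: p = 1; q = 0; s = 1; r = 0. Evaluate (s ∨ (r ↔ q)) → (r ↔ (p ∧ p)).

0

r ↔ q = 0 ↔ 0 = 1
s ∨ (r ↔ q) = 1 ∨ 1 = 1
p ∧ p = 1 ∧ 1 = 1
r ↔ (p ∧ p) = 0 ↔ 1 = 0
(s ∨ (r ↔ q)) → (r ↔ (p ∧ p)) = 1 → 0 = 0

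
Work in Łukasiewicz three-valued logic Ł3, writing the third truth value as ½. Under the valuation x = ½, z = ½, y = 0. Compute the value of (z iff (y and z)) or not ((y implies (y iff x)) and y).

y and z = 0 and ½ = 0
z iff (y and z) = ½ iff 0 = ½  [1 − |½−0|]
y iff x = 0 iff ½ = ½
y implies (y iff x) = 0 implies ½ = 1
(y implies (y iff x)) and y = 1 and 0 = 0
not ((y implies (y iff x)) and y) = not 0 = 1
(z iff (y and z)) or not ((y implies (y iff x)) and y) = ½ or 1 = 1

1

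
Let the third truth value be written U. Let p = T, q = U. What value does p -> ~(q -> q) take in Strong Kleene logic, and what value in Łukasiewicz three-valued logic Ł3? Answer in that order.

U; F

In Strong Kleene logic: q -> q = U -> U = U  [~U | U]
~(q -> q) = ~U = U
p -> ~(q -> q) = T -> U = U
In Łukasiewicz three-valued logic Ł3: q -> q = U -> U = T
~(q -> q) = ~T = F
p -> ~(q -> q) = T -> F = F
They differ because Strong Kleene logic and Łukasiewicz three-valued logic Ł3 treat U differently under implication.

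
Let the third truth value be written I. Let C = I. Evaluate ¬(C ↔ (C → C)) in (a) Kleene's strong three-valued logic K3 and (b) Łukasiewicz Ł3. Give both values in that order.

In Kleene's strong three-valued logic K3: C → C = I → I = I  [¬I ∨ I]
C ↔ (C → C) = I ↔ I = I
¬(C ↔ (C → C)) = ¬I = I
In Łukasiewicz Ł3: C → C = I → I = True
C ↔ (C → C) = I ↔ True = I
¬(C ↔ (C → C)) = ¬I = I

I; I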